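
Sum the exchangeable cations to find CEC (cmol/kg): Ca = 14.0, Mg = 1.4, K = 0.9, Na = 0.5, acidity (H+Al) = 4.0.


Step 1: CEC = Ca + Mg + K + Na + (H+Al)
Step 2: CEC = 14.0 + 1.4 + 0.9 + 0.5 + 4.0
Step 3: CEC = 20.8 cmol/kg

20.8


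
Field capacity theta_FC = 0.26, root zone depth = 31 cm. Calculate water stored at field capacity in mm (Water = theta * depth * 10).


Step 1: Water (mm) = theta_FC * depth (cm) * 10
Step 2: Water = 0.26 * 31 * 10
Step 3: Water = 80.6 mm

80.6


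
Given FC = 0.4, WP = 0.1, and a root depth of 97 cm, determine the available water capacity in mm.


Step 1: Available water = (FC - WP) * depth * 10
Step 2: AW = (0.4 - 0.1) * 97 * 10
Step 3: AW = 0.3 * 97 * 10
Step 4: AW = 291.0 mm

291.0


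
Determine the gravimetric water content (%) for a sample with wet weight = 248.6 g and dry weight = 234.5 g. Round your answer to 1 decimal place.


Step 1: Water mass = wet - dry = 248.6 - 234.5 = 14.1 g
Step 2: w = 100 * water mass / dry mass
Step 3: w = 100 * 14.1 / 234.5 = 6.0%

6.0


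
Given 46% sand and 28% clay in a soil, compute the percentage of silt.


Step 1: sand + silt + clay = 100%
Step 2: silt = 100 - sand - clay
Step 3: silt = 100 - 46 - 28
Step 4: silt = 26%

26


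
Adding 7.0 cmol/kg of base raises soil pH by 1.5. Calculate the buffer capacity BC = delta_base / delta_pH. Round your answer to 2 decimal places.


Step 1: BC = change in base / change in pH
Step 2: BC = 7.0 / 1.5
Step 3: BC = 4.67 cmol/(kg*pH unit)

4.67


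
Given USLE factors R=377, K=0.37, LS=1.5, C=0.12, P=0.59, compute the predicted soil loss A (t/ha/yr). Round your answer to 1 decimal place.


Step 1: A = R * K * LS * C * P
Step 2: R * K = 377 * 0.37 = 139.49
Step 3: (R*K) * LS = 139.49 * 1.5 = 209.235
Step 4: * C * P = 209.235 * 0.12 * 0.59 = 14.8
Step 5: A = 14.8 t/(ha*yr)

14.8


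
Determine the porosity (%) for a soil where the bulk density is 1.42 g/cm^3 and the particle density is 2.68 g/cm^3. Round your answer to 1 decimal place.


Step 1: Formula: n = 100 * (1 - BD / PD)
Step 2: n = 100 * (1 - 1.42 / 2.68)
Step 3: n = 100 * (1 - 0.52985)
Step 4: n = 47.0%

47.0


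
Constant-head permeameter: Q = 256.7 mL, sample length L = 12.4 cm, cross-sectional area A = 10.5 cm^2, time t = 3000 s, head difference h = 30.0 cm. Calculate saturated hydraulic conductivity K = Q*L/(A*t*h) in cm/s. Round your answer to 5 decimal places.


Step 1: K = Q * L / (A * t * h)
Step 2: Numerator = 256.7 * 12.4 = 3183.08
Step 3: Denominator = 10.5 * 3000 * 30.0 = 945000.0
Step 4: K = 3183.08 / 945000.0 = 0.00337 cm/s

0.00337


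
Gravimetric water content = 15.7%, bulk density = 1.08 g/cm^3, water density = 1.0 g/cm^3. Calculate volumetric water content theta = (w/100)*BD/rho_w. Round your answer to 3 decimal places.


Step 1: theta = (w / 100) * BD / rho_w
Step 2: theta = (15.7 / 100) * 1.08 / 1.0
Step 3: theta = 0.157 * 1.08
Step 4: theta = 0.17

0.17


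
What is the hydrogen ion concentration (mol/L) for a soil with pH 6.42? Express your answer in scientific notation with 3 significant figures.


Step 1: [H+] = 10^(-pH)
Step 2: [H+] = 10^(-6.42)
Step 3: [H+] = 3.80e-07 mol/L

3.80e-07


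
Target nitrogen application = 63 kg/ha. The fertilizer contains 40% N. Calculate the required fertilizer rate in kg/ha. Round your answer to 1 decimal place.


Step 1: Fertilizer rate = target N / (N content / 100)
Step 2: Rate = 63 / (40 / 100)
Step 3: Rate = 63 / 0.4
Step 4: Rate = 157.5 kg/ha

157.5


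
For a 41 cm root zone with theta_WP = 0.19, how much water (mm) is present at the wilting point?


Step 1: Water (mm) = theta_WP * depth * 10
Step 2: Water = 0.19 * 41 * 10
Step 3: Water = 77.9 mm

77.9


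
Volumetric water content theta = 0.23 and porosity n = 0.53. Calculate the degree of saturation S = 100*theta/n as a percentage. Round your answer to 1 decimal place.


Step 1: S = 100 * theta_v / n
Step 2: S = 100 * 0.23 / 0.53
Step 3: S = 43.4%

43.4


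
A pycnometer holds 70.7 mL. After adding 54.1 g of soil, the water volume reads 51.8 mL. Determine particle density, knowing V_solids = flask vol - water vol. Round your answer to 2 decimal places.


Step 1: Volume of solids = flask volume - water volume with soil
Step 2: V_solids = 70.7 - 51.8 = 18.9 mL
Step 3: Particle density = mass / V_solids = 54.1 / 18.9 = 2.86 g/cm^3

2.86


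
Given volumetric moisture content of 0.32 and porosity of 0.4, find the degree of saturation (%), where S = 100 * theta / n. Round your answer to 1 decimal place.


Step 1: S = 100 * theta_v / n
Step 2: S = 100 * 0.32 / 0.4
Step 3: S = 80.0%

80.0


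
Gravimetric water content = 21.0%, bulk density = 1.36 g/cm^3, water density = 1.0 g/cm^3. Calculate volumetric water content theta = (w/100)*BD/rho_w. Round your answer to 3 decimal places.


Step 1: theta = (w / 100) * BD / rho_w
Step 2: theta = (21.0 / 100) * 1.36 / 1.0
Step 3: theta = 0.21 * 1.36
Step 4: theta = 0.286

0.286


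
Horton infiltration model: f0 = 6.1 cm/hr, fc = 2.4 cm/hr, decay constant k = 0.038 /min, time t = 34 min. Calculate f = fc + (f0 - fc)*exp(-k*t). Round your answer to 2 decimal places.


Step 1: f = fc + (f0 - fc) * exp(-k * t)
Step 2: exp(-0.038 * 34) = 0.274721
Step 3: f = 2.4 + (6.1 - 2.4) * 0.274721
Step 4: f = 2.4 + 3.7 * 0.274721
Step 5: f = 3.42 cm/hr

3.42


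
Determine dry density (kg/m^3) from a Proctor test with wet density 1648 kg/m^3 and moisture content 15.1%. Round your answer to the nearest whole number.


Step 1: Dry density = wet density / (1 + w/100)
Step 2: Dry density = 1648 / (1 + 15.1/100)
Step 3: Dry density = 1648 / 1.151
Step 4: Dry density = 1432 kg/m^3

1432


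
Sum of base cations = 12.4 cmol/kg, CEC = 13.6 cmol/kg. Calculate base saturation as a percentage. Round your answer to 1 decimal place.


Step 1: BS = 100 * (sum of bases) / CEC
Step 2: BS = 100 * 12.4 / 13.6
Step 3: BS = 91.2%

91.2


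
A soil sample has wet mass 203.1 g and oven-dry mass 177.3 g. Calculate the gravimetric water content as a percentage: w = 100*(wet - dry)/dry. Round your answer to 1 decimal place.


Step 1: Water mass = wet - dry = 203.1 - 177.3 = 25.8 g
Step 2: w = 100 * water mass / dry mass
Step 3: w = 100 * 25.8 / 177.3 = 14.6%

14.6


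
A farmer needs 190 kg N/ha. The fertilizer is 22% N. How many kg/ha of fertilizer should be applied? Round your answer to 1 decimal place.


Step 1: Fertilizer rate = target N / (N content / 100)
Step 2: Rate = 190 / (22 / 100)
Step 3: Rate = 190 / 0.22
Step 4: Rate = 863.6 kg/ha

863.6


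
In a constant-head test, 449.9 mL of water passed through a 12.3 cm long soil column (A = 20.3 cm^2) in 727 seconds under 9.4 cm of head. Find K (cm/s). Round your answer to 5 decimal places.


Step 1: K = Q * L / (A * t * h)
Step 2: Numerator = 449.9 * 12.3 = 5533.77
Step 3: Denominator = 20.3 * 727 * 9.4 = 138726.14
Step 4: K = 5533.77 / 138726.14 = 0.03989 cm/s

0.03989


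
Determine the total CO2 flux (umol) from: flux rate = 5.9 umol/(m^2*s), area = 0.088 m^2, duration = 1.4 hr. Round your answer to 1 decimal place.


Step 1: Convert time to seconds: 1.4 hr * 3600 = 5040.0 s
Step 2: Total = flux * area * time_s
Step 3: Total = 5.9 * 0.088 * 5040.0
Step 4: Total = 2616.8 umol

2616.8


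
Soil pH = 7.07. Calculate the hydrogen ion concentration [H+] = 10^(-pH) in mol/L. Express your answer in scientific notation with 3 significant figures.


Step 1: [H+] = 10^(-pH)
Step 2: [H+] = 10^(-7.07)
Step 3: [H+] = 8.51e-08 mol/L

8.51e-08


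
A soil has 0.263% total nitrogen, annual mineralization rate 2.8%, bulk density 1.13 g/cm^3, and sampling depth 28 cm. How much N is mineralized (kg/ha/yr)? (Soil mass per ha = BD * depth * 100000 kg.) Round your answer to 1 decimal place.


Step 1: Soil mass per ha = BD * depth * 100000 = 1.13 * 28 * 100000 = 3164000 kg
Step 2: Total N pool = soil mass * N%/100 = 3164000 * 0.263/100 = 8321.32 kg/ha
Step 3: N mineralized = N pool * rate%/100 = 8321.32 * 2.8/100 = 233.0 kg/ha/yr

233.0


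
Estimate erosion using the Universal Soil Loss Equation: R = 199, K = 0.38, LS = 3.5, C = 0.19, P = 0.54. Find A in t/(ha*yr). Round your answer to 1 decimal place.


Step 1: A = R * K * LS * C * P
Step 2: R * K = 199 * 0.38 = 75.62
Step 3: (R*K) * LS = 75.62 * 3.5 = 264.67
Step 4: * C * P = 264.67 * 0.19 * 0.54 = 27.2
Step 5: A = 27.2 t/(ha*yr)

27.2


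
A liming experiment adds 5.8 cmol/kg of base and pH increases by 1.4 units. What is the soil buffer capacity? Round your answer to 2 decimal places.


Step 1: BC = change in base / change in pH
Step 2: BC = 5.8 / 1.4
Step 3: BC = 4.14 cmol/(kg*pH unit)

4.14


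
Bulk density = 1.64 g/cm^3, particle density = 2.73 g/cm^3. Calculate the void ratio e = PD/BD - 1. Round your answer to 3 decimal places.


Step 1: e = PD / BD - 1
Step 2: e = 2.73 / 1.64 - 1
Step 3: e = 1.66463 - 1
Step 4: e = 0.665

0.665


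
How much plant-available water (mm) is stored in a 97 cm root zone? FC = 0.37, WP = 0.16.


Step 1: Available water = (FC - WP) * depth * 10
Step 2: AW = (0.37 - 0.16) * 97 * 10
Step 3: AW = 0.21 * 97 * 10
Step 4: AW = 203.7 mm

203.7


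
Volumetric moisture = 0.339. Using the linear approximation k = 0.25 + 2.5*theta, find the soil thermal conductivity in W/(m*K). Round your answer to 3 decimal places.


Step 1: k = 0.25 + 2.5 * theta
Step 2: k = 0.25 + 2.5 * 0.339
Step 3: k = 0.25 + 0.848
Step 4: k = 1.098 W/(m*K)

1.098


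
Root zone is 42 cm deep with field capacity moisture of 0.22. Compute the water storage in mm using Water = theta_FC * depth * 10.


Step 1: Water (mm) = theta_FC * depth (cm) * 10
Step 2: Water = 0.22 * 42 * 10
Step 3: Water = 92.4 mm

92.4


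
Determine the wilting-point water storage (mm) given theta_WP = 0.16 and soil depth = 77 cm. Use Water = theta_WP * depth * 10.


Step 1: Water (mm) = theta_WP * depth * 10
Step 2: Water = 0.16 * 77 * 10
Step 3: Water = 123.2 mm

123.2


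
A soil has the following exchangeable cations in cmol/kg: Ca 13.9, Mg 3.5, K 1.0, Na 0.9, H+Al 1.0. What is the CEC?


Step 1: CEC = Ca + Mg + K + Na + (H+Al)
Step 2: CEC = 13.9 + 3.5 + 1.0 + 0.9 + 1.0
Step 3: CEC = 20.3 cmol/kg

20.3


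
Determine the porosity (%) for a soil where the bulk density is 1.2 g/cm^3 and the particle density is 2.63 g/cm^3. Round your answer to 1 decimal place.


Step 1: Formula: n = 100 * (1 - BD / PD)
Step 2: n = 100 * (1 - 1.2 / 2.63)
Step 3: n = 100 * (1 - 0.45627)
Step 4: n = 54.4%

54.4


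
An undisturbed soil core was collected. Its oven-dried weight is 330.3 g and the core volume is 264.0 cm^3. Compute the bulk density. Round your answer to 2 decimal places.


Step 1: Identify the formula: BD = dry mass / volume
Step 2: Substitute values: BD = 330.3 / 264.0
Step 3: BD = 1.25 g/cm^3

1.25


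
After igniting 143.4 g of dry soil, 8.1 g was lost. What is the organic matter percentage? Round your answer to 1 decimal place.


Step 1: OM% = 100 * LOI / sample mass
Step 2: OM = 100 * 8.1 / 143.4
Step 3: OM = 5.6%

5.6


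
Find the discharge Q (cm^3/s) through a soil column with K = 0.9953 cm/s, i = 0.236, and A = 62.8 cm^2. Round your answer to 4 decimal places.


Step 1: Apply Darcy's law: Q = K * i * A
Step 2: Q = 0.9953 * 0.236 * 62.8
Step 3: Q = 14.7511 cm^3/s

14.7511


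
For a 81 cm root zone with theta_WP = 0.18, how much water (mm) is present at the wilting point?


Step 1: Water (mm) = theta_WP * depth * 10
Step 2: Water = 0.18 * 81 * 10
Step 3: Water = 145.8 mm

145.8


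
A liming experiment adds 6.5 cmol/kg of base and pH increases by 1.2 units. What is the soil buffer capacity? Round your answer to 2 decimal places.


Step 1: BC = change in base / change in pH
Step 2: BC = 6.5 / 1.2
Step 3: BC = 5.42 cmol/(kg*pH unit)

5.42


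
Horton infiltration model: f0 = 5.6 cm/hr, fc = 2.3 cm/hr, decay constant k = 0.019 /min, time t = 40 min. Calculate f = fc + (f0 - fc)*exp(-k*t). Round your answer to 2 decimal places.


Step 1: f = fc + (f0 - fc) * exp(-k * t)
Step 2: exp(-0.019 * 40) = 0.467666
Step 3: f = 2.3 + (5.6 - 2.3) * 0.467666
Step 4: f = 2.3 + 3.3 * 0.467666
Step 5: f = 3.84 cm/hr

3.84


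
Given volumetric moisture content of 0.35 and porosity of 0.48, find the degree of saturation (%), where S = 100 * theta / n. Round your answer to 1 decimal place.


Step 1: S = 100 * theta_v / n
Step 2: S = 100 * 0.35 / 0.48
Step 3: S = 72.9%

72.9


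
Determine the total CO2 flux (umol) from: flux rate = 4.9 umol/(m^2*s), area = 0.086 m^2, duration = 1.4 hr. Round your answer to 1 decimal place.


Step 1: Convert time to seconds: 1.4 hr * 3600 = 5040.0 s
Step 2: Total = flux * area * time_s
Step 3: Total = 4.9 * 0.086 * 5040.0
Step 4: Total = 2123.9 umol

2123.9


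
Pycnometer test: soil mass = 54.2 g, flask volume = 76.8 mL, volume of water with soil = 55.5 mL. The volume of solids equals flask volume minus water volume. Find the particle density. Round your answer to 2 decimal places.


Step 1: Volume of solids = flask volume - water volume with soil
Step 2: V_solids = 76.8 - 55.5 = 21.3 mL
Step 3: Particle density = mass / V_solids = 54.2 / 21.3 = 2.54 g/cm^3

2.54


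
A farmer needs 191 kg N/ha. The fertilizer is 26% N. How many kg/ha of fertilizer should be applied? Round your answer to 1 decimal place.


Step 1: Fertilizer rate = target N / (N content / 100)
Step 2: Rate = 191 / (26 / 100)
Step 3: Rate = 191 / 0.26
Step 4: Rate = 734.6 kg/ha

734.6


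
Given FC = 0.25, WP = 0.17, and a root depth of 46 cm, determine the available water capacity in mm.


Step 1: Available water = (FC - WP) * depth * 10
Step 2: AW = (0.25 - 0.17) * 46 * 10
Step 3: AW = 0.08 * 46 * 10
Step 4: AW = 36.8 mm

36.8


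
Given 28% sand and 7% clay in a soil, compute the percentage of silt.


Step 1: sand + silt + clay = 100%
Step 2: silt = 100 - sand - clay
Step 3: silt = 100 - 28 - 7
Step 4: silt = 65%

65


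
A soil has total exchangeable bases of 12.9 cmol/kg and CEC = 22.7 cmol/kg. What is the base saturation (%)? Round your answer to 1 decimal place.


Step 1: BS = 100 * (sum of bases) / CEC
Step 2: BS = 100 * 12.9 / 22.7
Step 3: BS = 56.8%

56.8


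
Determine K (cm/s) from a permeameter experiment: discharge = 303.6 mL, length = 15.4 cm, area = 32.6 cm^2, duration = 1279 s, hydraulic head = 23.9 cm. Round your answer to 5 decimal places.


Step 1: K = Q * L / (A * t * h)
Step 2: Numerator = 303.6 * 15.4 = 4675.44
Step 3: Denominator = 32.6 * 1279 * 23.9 = 996520.06
Step 4: K = 4675.44 / 996520.06 = 0.00469 cm/s

0.00469


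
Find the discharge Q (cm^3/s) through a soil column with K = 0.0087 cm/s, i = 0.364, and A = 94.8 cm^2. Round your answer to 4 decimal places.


Step 1: Apply Darcy's law: Q = K * i * A
Step 2: Q = 0.0087 * 0.364 * 94.8
Step 3: Q = 0.3002 cm^3/s

0.3002


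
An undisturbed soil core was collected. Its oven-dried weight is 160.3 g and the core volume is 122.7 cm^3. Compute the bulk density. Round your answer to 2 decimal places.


Step 1: Identify the formula: BD = dry mass / volume
Step 2: Substitute values: BD = 160.3 / 122.7
Step 3: BD = 1.31 g/cm^3

1.31


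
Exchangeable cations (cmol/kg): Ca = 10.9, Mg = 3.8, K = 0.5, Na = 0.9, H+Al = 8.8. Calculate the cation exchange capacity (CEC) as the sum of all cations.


Step 1: CEC = Ca + Mg + K + Na + (H+Al)
Step 2: CEC = 10.9 + 3.8 + 0.5 + 0.9 + 8.8
Step 3: CEC = 24.9 cmol/kg

24.9


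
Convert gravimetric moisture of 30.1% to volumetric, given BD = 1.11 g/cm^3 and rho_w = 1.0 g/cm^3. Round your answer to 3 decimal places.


Step 1: theta = (w / 100) * BD / rho_w
Step 2: theta = (30.1 / 100) * 1.11 / 1.0
Step 3: theta = 0.301 * 1.11
Step 4: theta = 0.334

0.334


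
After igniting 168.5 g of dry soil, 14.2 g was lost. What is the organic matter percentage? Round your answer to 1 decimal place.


Step 1: OM% = 100 * LOI / sample mass
Step 2: OM = 100 * 14.2 / 168.5
Step 3: OM = 8.4%

8.4


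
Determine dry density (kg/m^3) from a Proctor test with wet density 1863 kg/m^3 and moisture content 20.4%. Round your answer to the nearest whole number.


Step 1: Dry density = wet density / (1 + w/100)
Step 2: Dry density = 1863 / (1 + 20.4/100)
Step 3: Dry density = 1863 / 1.204
Step 4: Dry density = 1547 kg/m^3

1547


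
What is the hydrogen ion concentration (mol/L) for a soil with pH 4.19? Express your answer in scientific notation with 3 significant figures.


Step 1: [H+] = 10^(-pH)
Step 2: [H+] = 10^(-4.19)
Step 3: [H+] = 6.46e-05 mol/L

6.46e-05


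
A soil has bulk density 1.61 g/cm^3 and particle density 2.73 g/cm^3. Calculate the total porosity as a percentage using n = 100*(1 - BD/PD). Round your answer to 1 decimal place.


Step 1: Formula: n = 100 * (1 - BD / PD)
Step 2: n = 100 * (1 - 1.61 / 2.73)
Step 3: n = 100 * (1 - 0.58974)
Step 4: n = 41.0%

41.0


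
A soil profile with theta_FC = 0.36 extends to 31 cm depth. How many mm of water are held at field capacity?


Step 1: Water (mm) = theta_FC * depth (cm) * 10
Step 2: Water = 0.36 * 31 * 10
Step 3: Water = 111.6 mm

111.6


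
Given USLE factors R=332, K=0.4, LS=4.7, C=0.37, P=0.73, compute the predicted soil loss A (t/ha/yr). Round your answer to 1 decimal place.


Step 1: A = R * K * LS * C * P
Step 2: R * K = 332 * 0.4 = 132.8
Step 3: (R*K) * LS = 132.8 * 4.7 = 624.16
Step 4: * C * P = 624.16 * 0.37 * 0.73 = 168.6
Step 5: A = 168.6 t/(ha*yr)

168.6


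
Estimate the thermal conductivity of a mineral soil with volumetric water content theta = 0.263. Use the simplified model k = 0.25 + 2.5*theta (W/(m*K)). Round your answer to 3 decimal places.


Step 1: k = 0.25 + 2.5 * theta
Step 2: k = 0.25 + 2.5 * 0.263
Step 3: k = 0.25 + 0.658
Step 4: k = 0.908 W/(m*K)

0.908


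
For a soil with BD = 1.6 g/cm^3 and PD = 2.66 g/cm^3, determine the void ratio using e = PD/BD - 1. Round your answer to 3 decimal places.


Step 1: e = PD / BD - 1
Step 2: e = 2.66 / 1.6 - 1
Step 3: e = 1.6625 - 1
Step 4: e = 0.663

0.663


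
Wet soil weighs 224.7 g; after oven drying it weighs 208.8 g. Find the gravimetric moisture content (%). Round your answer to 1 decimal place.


Step 1: Water mass = wet - dry = 224.7 - 208.8 = 15.9 g
Step 2: w = 100 * water mass / dry mass
Step 3: w = 100 * 15.9 / 208.8 = 7.6%

7.6


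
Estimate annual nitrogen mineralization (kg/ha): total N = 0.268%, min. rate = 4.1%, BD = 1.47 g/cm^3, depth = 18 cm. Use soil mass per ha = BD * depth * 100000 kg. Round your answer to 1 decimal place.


Step 1: Soil mass per ha = BD * depth * 100000 = 1.47 * 18 * 100000 = 2646000 kg
Step 2: Total N pool = soil mass * N%/100 = 2646000 * 0.268/100 = 7091.28 kg/ha
Step 3: N mineralized = N pool * rate%/100 = 7091.28 * 4.1/100 = 290.7 kg/ha/yr

290.7


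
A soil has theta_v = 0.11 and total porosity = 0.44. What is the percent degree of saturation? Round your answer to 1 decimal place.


Step 1: S = 100 * theta_v / n
Step 2: S = 100 * 0.11 / 0.44
Step 3: S = 25.0%

25.0


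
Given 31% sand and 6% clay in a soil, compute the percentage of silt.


Step 1: sand + silt + clay = 100%
Step 2: silt = 100 - sand - clay
Step 3: silt = 100 - 31 - 6
Step 4: silt = 63%

63


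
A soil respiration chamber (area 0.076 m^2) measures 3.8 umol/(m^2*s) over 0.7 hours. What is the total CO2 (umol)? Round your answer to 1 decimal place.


Step 1: Convert time to seconds: 0.7 hr * 3600 = 2520.0 s
Step 2: Total = flux * area * time_s
Step 3: Total = 3.8 * 0.076 * 2520.0
Step 4: Total = 727.8 umol

727.8


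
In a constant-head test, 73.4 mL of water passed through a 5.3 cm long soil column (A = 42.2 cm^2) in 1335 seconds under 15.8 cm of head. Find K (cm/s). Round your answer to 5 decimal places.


Step 1: K = Q * L / (A * t * h)
Step 2: Numerator = 73.4 * 5.3 = 389.02
Step 3: Denominator = 42.2 * 1335 * 15.8 = 890124.6
Step 4: K = 389.02 / 890124.6 = 0.00044 cm/s

0.00044


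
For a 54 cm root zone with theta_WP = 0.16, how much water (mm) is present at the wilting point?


Step 1: Water (mm) = theta_WP * depth * 10
Step 2: Water = 0.16 * 54 * 10
Step 3: Water = 86.4 mm

86.4


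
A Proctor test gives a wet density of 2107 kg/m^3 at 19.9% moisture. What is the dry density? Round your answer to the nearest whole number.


Step 1: Dry density = wet density / (1 + w/100)
Step 2: Dry density = 2107 / (1 + 19.9/100)
Step 3: Dry density = 2107 / 1.199
Step 4: Dry density = 1757 kg/m^3

1757


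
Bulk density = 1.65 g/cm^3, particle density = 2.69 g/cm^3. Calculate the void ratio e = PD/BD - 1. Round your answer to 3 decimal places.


Step 1: e = PD / BD - 1
Step 2: e = 2.69 / 1.65 - 1
Step 3: e = 1.6303 - 1
Step 4: e = 0.63

0.63


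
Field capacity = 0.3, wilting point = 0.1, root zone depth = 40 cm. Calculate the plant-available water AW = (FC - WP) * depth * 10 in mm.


Step 1: Available water = (FC - WP) * depth * 10
Step 2: AW = (0.3 - 0.1) * 40 * 10
Step 3: AW = 0.2 * 40 * 10
Step 4: AW = 80.0 mm

80.0


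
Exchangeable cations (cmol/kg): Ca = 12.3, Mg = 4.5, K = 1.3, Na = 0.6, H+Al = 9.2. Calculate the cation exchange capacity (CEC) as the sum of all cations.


Step 1: CEC = Ca + Mg + K + Na + (H+Al)
Step 2: CEC = 12.3 + 4.5 + 1.3 + 0.6 + 9.2
Step 3: CEC = 27.9 cmol/kg

27.9


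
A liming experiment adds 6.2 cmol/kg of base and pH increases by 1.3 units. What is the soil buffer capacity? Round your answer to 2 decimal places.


Step 1: BC = change in base / change in pH
Step 2: BC = 6.2 / 1.3
Step 3: BC = 4.77 cmol/(kg*pH unit)

4.77


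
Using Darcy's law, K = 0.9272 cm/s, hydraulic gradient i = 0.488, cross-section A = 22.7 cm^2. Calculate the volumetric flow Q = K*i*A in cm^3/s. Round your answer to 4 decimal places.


Step 1: Apply Darcy's law: Q = K * i * A
Step 2: Q = 0.9272 * 0.488 * 22.7
Step 3: Q = 10.2712 cm^3/s

10.2712


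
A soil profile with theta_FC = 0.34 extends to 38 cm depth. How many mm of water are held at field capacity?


Step 1: Water (mm) = theta_FC * depth (cm) * 10
Step 2: Water = 0.34 * 38 * 10
Step 3: Water = 129.2 mm

129.2


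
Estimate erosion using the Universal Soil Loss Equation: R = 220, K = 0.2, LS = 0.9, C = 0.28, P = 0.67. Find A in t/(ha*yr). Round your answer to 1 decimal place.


Step 1: A = R * K * LS * C * P
Step 2: R * K = 220 * 0.2 = 44.0
Step 3: (R*K) * LS = 44.0 * 0.9 = 39.6
Step 4: * C * P = 39.6 * 0.28 * 0.67 = 7.4
Step 5: A = 7.4 t/(ha*yr)

7.4


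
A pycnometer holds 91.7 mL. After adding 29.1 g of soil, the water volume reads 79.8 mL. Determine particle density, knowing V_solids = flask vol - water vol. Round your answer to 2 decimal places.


Step 1: Volume of solids = flask volume - water volume with soil
Step 2: V_solids = 91.7 - 79.8 = 11.9 mL
Step 3: Particle density = mass / V_solids = 29.1 / 11.9 = 2.45 g/cm^3

2.45


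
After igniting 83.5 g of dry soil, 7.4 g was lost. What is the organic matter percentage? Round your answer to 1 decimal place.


Step 1: OM% = 100 * LOI / sample mass
Step 2: OM = 100 * 7.4 / 83.5
Step 3: OM = 8.9%

8.9


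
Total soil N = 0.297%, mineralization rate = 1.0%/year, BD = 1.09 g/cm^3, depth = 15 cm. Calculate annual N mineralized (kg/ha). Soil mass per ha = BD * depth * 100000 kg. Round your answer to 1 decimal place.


Step 1: Soil mass per ha = BD * depth * 100000 = 1.09 * 15 * 100000 = 1635000 kg
Step 2: Total N pool = soil mass * N%/100 = 1635000 * 0.297/100 = 4855.95 kg/ha
Step 3: N mineralized = N pool * rate%/100 = 4855.95 * 1.0/100 = 48.6 kg/ha/yr

48.6


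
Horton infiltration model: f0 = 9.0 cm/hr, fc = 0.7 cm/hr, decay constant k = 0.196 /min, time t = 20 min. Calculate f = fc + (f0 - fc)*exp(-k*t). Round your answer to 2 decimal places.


Step 1: f = fc + (f0 - fc) * exp(-k * t)
Step 2: exp(-0.196 * 20) = 0.019841
Step 3: f = 0.7 + (9.0 - 0.7) * 0.019841
Step 4: f = 0.7 + 8.3 * 0.019841
Step 5: f = 0.86 cm/hr

0.86


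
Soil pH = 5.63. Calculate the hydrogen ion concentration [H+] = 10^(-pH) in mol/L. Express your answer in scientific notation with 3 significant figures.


Step 1: [H+] = 10^(-pH)
Step 2: [H+] = 10^(-5.63)
Step 3: [H+] = 2.34e-06 mol/L

2.34e-06


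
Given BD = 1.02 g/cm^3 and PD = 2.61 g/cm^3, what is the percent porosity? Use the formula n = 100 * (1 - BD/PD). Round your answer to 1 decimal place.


Step 1: Formula: n = 100 * (1 - BD / PD)
Step 2: n = 100 * (1 - 1.02 / 2.61)
Step 3: n = 100 * (1 - 0.3908)
Step 4: n = 60.9%

60.9


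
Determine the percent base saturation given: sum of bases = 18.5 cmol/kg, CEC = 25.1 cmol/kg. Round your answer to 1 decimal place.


Step 1: BS = 100 * (sum of bases) / CEC
Step 2: BS = 100 * 18.5 / 25.1
Step 3: BS = 73.7%

73.7


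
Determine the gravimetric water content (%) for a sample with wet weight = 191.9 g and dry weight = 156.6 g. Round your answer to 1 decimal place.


Step 1: Water mass = wet - dry = 191.9 - 156.6 = 35.3 g
Step 2: w = 100 * water mass / dry mass
Step 3: w = 100 * 35.3 / 156.6 = 22.5%

22.5


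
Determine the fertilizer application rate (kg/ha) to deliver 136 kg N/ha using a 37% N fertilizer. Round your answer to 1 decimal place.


Step 1: Fertilizer rate = target N / (N content / 100)
Step 2: Rate = 136 / (37 / 100)
Step 3: Rate = 136 / 0.37
Step 4: Rate = 367.6 kg/ha

367.6


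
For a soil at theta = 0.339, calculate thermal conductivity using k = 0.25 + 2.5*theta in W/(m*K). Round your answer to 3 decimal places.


Step 1: k = 0.25 + 2.5 * theta
Step 2: k = 0.25 + 2.5 * 0.339
Step 3: k = 0.25 + 0.848
Step 4: k = 1.098 W/(m*K)

1.098


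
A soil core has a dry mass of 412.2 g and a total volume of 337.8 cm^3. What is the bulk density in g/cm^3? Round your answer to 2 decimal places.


Step 1: Identify the formula: BD = dry mass / volume
Step 2: Substitute values: BD = 412.2 / 337.8
Step 3: BD = 1.22 g/cm^3

1.22


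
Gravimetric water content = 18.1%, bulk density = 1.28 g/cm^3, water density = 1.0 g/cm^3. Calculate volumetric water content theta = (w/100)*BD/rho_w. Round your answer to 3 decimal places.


Step 1: theta = (w / 100) * BD / rho_w
Step 2: theta = (18.1 / 100) * 1.28 / 1.0
Step 3: theta = 0.181 * 1.28
Step 4: theta = 0.232

0.232


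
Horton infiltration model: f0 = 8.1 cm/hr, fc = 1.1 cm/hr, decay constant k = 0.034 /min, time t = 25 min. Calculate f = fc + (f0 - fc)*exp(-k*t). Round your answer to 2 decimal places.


Step 1: f = fc + (f0 - fc) * exp(-k * t)
Step 2: exp(-0.034 * 25) = 0.427415
Step 3: f = 1.1 + (8.1 - 1.1) * 0.427415
Step 4: f = 1.1 + 7.0 * 0.427415
Step 5: f = 4.09 cm/hr

4.09


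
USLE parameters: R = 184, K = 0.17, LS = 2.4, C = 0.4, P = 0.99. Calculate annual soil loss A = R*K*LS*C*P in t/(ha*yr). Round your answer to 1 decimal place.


Step 1: A = R * K * LS * C * P
Step 2: R * K = 184 * 0.17 = 31.28
Step 3: (R*K) * LS = 31.28 * 2.4 = 75.072
Step 4: * C * P = 75.072 * 0.4 * 0.99 = 29.7
Step 5: A = 29.7 t/(ha*yr)

29.7


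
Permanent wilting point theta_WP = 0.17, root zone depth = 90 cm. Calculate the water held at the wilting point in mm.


Step 1: Water (mm) = theta_WP * depth * 10
Step 2: Water = 0.17 * 90 * 10
Step 3: Water = 153.0 mm

153.0


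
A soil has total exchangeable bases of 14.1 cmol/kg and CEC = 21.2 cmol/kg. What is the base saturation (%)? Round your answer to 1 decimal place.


Step 1: BS = 100 * (sum of bases) / CEC
Step 2: BS = 100 * 14.1 / 21.2
Step 3: BS = 66.5%

66.5


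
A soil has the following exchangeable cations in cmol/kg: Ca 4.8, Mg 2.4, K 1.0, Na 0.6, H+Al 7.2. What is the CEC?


Step 1: CEC = Ca + Mg + K + Na + (H+Al)
Step 2: CEC = 4.8 + 2.4 + 1.0 + 0.6 + 7.2
Step 3: CEC = 16.0 cmol/kg

16.0


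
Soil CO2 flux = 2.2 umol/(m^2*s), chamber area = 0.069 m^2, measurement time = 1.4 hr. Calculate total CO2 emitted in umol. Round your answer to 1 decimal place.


Step 1: Convert time to seconds: 1.4 hr * 3600 = 5040.0 s
Step 2: Total = flux * area * time_s
Step 3: Total = 2.2 * 0.069 * 5040.0
Step 4: Total = 765.1 umol

765.1


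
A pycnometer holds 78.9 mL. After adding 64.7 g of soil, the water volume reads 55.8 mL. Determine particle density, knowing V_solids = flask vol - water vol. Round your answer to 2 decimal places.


Step 1: Volume of solids = flask volume - water volume with soil
Step 2: V_solids = 78.9 - 55.8 = 23.1 mL
Step 3: Particle density = mass / V_solids = 64.7 / 23.1 = 2.8 g/cm^3

2.8


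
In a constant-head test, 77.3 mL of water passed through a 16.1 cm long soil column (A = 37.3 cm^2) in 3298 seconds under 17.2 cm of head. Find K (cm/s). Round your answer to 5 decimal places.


Step 1: K = Q * L / (A * t * h)
Step 2: Numerator = 77.3 * 16.1 = 1244.53
Step 3: Denominator = 37.3 * 3298 * 17.2 = 2115864.88
Step 4: K = 1244.53 / 2115864.88 = 0.00059 cm/s

0.00059


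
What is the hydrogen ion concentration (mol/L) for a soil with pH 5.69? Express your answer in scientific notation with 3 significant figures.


Step 1: [H+] = 10^(-pH)
Step 2: [H+] = 10^(-5.69)
Step 3: [H+] = 2.04e-06 mol/L

2.04e-06


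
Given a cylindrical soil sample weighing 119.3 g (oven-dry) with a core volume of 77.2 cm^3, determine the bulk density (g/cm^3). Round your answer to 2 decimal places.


Step 1: Identify the formula: BD = dry mass / volume
Step 2: Substitute values: BD = 119.3 / 77.2
Step 3: BD = 1.55 g/cm^3

1.55


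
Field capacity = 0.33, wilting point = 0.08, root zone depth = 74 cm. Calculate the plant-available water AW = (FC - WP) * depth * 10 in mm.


Step 1: Available water = (FC - WP) * depth * 10
Step 2: AW = (0.33 - 0.08) * 74 * 10
Step 3: AW = 0.25 * 74 * 10
Step 4: AW = 185.0 mm

185.0


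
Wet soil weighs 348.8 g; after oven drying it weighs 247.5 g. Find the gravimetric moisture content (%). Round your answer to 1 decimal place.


Step 1: Water mass = wet - dry = 348.8 - 247.5 = 101.3 g
Step 2: w = 100 * water mass / dry mass
Step 3: w = 100 * 101.3 / 247.5 = 40.9%

40.9


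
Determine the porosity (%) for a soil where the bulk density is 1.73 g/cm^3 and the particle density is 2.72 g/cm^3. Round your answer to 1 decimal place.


Step 1: Formula: n = 100 * (1 - BD / PD)
Step 2: n = 100 * (1 - 1.73 / 2.72)
Step 3: n = 100 * (1 - 0.63603)
Step 4: n = 36.4%

36.4


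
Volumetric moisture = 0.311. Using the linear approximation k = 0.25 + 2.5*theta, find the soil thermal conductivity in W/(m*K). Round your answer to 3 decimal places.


Step 1: k = 0.25 + 2.5 * theta
Step 2: k = 0.25 + 2.5 * 0.311
Step 3: k = 0.25 + 0.778
Step 4: k = 1.028 W/(m*K)

1.028


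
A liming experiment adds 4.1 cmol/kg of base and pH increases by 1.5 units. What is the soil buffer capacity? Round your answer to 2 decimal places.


Step 1: BC = change in base / change in pH
Step 2: BC = 4.1 / 1.5
Step 3: BC = 2.73 cmol/(kg*pH unit)

2.73


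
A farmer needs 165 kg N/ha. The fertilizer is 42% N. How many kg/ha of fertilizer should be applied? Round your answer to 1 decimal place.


Step 1: Fertilizer rate = target N / (N content / 100)
Step 2: Rate = 165 / (42 / 100)
Step 3: Rate = 165 / 0.42
Step 4: Rate = 392.9 kg/ha

392.9


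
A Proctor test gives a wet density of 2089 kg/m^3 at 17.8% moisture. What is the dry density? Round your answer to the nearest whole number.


Step 1: Dry density = wet density / (1 + w/100)
Step 2: Dry density = 2089 / (1 + 17.8/100)
Step 3: Dry density = 2089 / 1.178
Step 4: Dry density = 1773 kg/m^3

1773


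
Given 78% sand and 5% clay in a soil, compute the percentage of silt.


Step 1: sand + silt + clay = 100%
Step 2: silt = 100 - sand - clay
Step 3: silt = 100 - 78 - 5
Step 4: silt = 17%

17


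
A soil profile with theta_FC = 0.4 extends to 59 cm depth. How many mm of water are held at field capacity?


Step 1: Water (mm) = theta_FC * depth (cm) * 10
Step 2: Water = 0.4 * 59 * 10
Step 3: Water = 236.0 mm

236.0


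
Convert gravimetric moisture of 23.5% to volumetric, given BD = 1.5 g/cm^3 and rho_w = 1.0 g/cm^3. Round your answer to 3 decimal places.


Step 1: theta = (w / 100) * BD / rho_w
Step 2: theta = (23.5 / 100) * 1.5 / 1.0
Step 3: theta = 0.235 * 1.5
Step 4: theta = 0.353

0.353


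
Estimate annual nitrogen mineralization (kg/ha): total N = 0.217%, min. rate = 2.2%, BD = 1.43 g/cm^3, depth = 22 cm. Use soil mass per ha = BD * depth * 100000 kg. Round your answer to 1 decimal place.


Step 1: Soil mass per ha = BD * depth * 100000 = 1.43 * 22 * 100000 = 3146000 kg
Step 2: Total N pool = soil mass * N%/100 = 3146000 * 0.217/100 = 6826.82 kg/ha
Step 3: N mineralized = N pool * rate%/100 = 6826.82 * 2.2/100 = 150.2 kg/ha/yr

150.2


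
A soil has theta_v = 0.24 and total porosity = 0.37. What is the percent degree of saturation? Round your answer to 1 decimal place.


Step 1: S = 100 * theta_v / n
Step 2: S = 100 * 0.24 / 0.37
Step 3: S = 64.9%

64.9


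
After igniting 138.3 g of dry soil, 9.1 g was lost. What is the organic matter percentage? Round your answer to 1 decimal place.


Step 1: OM% = 100 * LOI / sample mass
Step 2: OM = 100 * 9.1 / 138.3
Step 3: OM = 6.6%

6.6


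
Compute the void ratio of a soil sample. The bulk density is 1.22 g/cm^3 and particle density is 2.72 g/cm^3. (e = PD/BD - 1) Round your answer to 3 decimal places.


Step 1: e = PD / BD - 1
Step 2: e = 2.72 / 1.22 - 1
Step 3: e = 2.22951 - 1
Step 4: e = 1.23

1.23


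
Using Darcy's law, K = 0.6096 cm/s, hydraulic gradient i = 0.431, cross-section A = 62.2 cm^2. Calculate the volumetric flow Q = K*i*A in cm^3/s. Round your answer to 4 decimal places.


Step 1: Apply Darcy's law: Q = K * i * A
Step 2: Q = 0.6096 * 0.431 * 62.2
Step 3: Q = 16.3423 cm^3/s

16.3423


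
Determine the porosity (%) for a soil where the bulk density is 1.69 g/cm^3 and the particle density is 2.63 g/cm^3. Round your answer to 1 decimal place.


Step 1: Formula: n = 100 * (1 - BD / PD)
Step 2: n = 100 * (1 - 1.69 / 2.63)
Step 3: n = 100 * (1 - 0.64259)
Step 4: n = 35.7%

35.7


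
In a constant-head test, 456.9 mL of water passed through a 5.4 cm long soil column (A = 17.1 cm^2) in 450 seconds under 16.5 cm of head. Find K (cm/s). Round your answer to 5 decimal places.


Step 1: K = Q * L / (A * t * h)
Step 2: Numerator = 456.9 * 5.4 = 2467.26
Step 3: Denominator = 17.1 * 450 * 16.5 = 126967.5
Step 4: K = 2467.26 / 126967.5 = 0.01943 cm/s

0.01943


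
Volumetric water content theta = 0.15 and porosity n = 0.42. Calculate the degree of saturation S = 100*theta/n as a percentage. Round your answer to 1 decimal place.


Step 1: S = 100 * theta_v / n
Step 2: S = 100 * 0.15 / 0.42
Step 3: S = 35.7%

35.7


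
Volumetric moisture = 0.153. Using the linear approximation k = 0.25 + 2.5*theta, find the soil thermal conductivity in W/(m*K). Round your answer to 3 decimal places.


Step 1: k = 0.25 + 2.5 * theta
Step 2: k = 0.25 + 2.5 * 0.153
Step 3: k = 0.25 + 0.383
Step 4: k = 0.633 W/(m*K)

0.633


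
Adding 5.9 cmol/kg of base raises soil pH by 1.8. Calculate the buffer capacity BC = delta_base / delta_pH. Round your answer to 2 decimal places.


Step 1: BC = change in base / change in pH
Step 2: BC = 5.9 / 1.8
Step 3: BC = 3.28 cmol/(kg*pH unit)

3.28


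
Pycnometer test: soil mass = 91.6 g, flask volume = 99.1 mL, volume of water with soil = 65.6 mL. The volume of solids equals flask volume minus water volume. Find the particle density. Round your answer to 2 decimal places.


Step 1: Volume of solids = flask volume - water volume with soil
Step 2: V_solids = 99.1 - 65.6 = 33.5 mL
Step 3: Particle density = mass / V_solids = 91.6 / 33.5 = 2.73 g/cm^3

2.73


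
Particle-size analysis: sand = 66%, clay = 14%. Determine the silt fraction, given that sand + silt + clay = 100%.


Step 1: sand + silt + clay = 100%
Step 2: silt = 100 - sand - clay
Step 3: silt = 100 - 66 - 14
Step 4: silt = 20%

20


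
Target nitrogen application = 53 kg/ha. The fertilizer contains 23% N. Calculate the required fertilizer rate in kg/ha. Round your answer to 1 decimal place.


Step 1: Fertilizer rate = target N / (N content / 100)
Step 2: Rate = 53 / (23 / 100)
Step 3: Rate = 53 / 0.23
Step 4: Rate = 230.4 kg/ha

230.4


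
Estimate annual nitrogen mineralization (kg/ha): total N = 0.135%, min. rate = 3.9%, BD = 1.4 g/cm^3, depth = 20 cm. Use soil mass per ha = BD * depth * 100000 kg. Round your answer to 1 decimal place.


Step 1: Soil mass per ha = BD * depth * 100000 = 1.4 * 20 * 100000 = 2800000 kg
Step 2: Total N pool = soil mass * N%/100 = 2800000 * 0.135/100 = 3780.0 kg/ha
Step 3: N mineralized = N pool * rate%/100 = 3780.0 * 3.9/100 = 147.4 kg/ha/yr

147.4


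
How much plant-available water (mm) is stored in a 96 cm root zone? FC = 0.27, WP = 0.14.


Step 1: Available water = (FC - WP) * depth * 10
Step 2: AW = (0.27 - 0.14) * 96 * 10
Step 3: AW = 0.13 * 96 * 10
Step 4: AW = 124.8 mm

124.8


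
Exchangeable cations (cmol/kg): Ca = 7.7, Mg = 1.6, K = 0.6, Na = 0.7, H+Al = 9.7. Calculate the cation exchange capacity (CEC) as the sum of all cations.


Step 1: CEC = Ca + Mg + K + Na + (H+Al)
Step 2: CEC = 7.7 + 1.6 + 0.6 + 0.7 + 9.7
Step 3: CEC = 20.3 cmol/kg

20.3


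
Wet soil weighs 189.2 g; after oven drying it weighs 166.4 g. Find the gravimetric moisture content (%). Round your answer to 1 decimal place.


Step 1: Water mass = wet - dry = 189.2 - 166.4 = 22.8 g
Step 2: w = 100 * water mass / dry mass
Step 3: w = 100 * 22.8 / 166.4 = 13.7%

13.7


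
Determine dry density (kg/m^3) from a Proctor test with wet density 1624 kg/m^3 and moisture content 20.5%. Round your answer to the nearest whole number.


Step 1: Dry density = wet density / (1 + w/100)
Step 2: Dry density = 1624 / (1 + 20.5/100)
Step 3: Dry density = 1624 / 1.205
Step 4: Dry density = 1348 kg/m^3

1348


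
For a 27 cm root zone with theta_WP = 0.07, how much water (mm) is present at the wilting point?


Step 1: Water (mm) = theta_WP * depth * 10
Step 2: Water = 0.07 * 27 * 10
Step 3: Water = 18.9 mm

18.9


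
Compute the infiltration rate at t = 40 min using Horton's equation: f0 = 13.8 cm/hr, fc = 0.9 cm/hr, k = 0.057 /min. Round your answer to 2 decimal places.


Step 1: f = fc + (f0 - fc) * exp(-k * t)
Step 2: exp(-0.057 * 40) = 0.102284
Step 3: f = 0.9 + (13.8 - 0.9) * 0.102284
Step 4: f = 0.9 + 12.9 * 0.102284
Step 5: f = 2.22 cm/hr

2.22


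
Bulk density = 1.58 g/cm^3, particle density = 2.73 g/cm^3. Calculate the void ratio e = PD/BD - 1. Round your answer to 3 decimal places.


Step 1: e = PD / BD - 1
Step 2: e = 2.73 / 1.58 - 1
Step 3: e = 1.72785 - 1
Step 4: e = 0.728

0.728


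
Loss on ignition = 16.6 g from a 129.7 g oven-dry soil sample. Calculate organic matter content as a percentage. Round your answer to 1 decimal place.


Step 1: OM% = 100 * LOI / sample mass
Step 2: OM = 100 * 16.6 / 129.7
Step 3: OM = 12.8%

12.8


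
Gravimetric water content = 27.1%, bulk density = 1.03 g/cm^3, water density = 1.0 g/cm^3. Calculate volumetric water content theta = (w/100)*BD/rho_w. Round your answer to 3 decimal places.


Step 1: theta = (w / 100) * BD / rho_w
Step 2: theta = (27.1 / 100) * 1.03 / 1.0
Step 3: theta = 0.271 * 1.03
Step 4: theta = 0.279

0.279


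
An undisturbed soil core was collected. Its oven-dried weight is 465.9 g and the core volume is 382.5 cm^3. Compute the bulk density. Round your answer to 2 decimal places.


Step 1: Identify the formula: BD = dry mass / volume
Step 2: Substitute values: BD = 465.9 / 382.5
Step 3: BD = 1.22 g/cm^3

1.22


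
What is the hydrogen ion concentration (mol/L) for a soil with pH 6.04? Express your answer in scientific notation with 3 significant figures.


Step 1: [H+] = 10^(-pH)
Step 2: [H+] = 10^(-6.04)
Step 3: [H+] = 9.12e-07 mol/L

9.12e-07


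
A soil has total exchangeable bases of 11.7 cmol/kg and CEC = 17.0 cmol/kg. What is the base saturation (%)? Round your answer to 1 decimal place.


Step 1: BS = 100 * (sum of bases) / CEC
Step 2: BS = 100 * 11.7 / 17.0
Step 3: BS = 68.8%

68.8
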